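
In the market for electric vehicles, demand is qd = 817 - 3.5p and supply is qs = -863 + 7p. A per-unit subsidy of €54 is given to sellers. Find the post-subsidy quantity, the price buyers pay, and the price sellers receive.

Pre-subsidy: 817 - 3.5p = -863 + 7p gives p* = 160, q* = 257.
With the subsidy, sellers receive ps = pb + 54 for each unit, where pb is the price buyers pay.
Supply in terms of pb becomes qs = -863 + 7(pb + 54) = -485 + 7pb. Setting this equal to demand: 817 - 3.5pb = -485 + 7pb, so pb = 124.
Sellers receive ps = 124 + 54 = 178; q' = 817 − 3.5·124 = 383.

q' = 383; buyers pay €124; sellers receive €178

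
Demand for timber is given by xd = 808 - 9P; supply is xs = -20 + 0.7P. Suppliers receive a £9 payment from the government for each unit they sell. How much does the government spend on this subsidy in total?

Government cost = 39807/97

Pre-subsidy: 808 - 9P = -20 + 0.7P gives P* = 8280/97, x* = 3856/97.
With the subsidy, sellers receive Ps = Pb + 9 for each unit, where Pb is the price buyers pay.
Supply in terms of Pb becomes xs = -20 + 0.7(Pb + 9) = -13.7 + 0.7Pb. Setting this equal to demand: 808 - 9Pb = -13.7 + 0.7Pb, so Pb = 8217/97.
Sellers receive Ps = 8217/97 + 9 = 9090/97; x' = 808 − 9·(8217/97) = 4423/97.
Government outlay = subsidy × quantity = 9 × 4423/97 = 39807/97.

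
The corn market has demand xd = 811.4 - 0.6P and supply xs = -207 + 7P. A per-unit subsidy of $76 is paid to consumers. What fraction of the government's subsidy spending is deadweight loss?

Pre-subsidy: 811.4 - 0.6P = -207 + 7P gives P* = 134, x* = 731.
With the rebate, buyers effectively pay Pb = Ps − 76, where Ps is the price sellers receive.
Demand in terms of Ps becomes xd = 811.4 − 0.6(Ps − 76) = 857 - 0.6Ps. Setting this equal to supply: 857 - 0.6Ps = -207 + 7Ps, so Ps = 140.
Buyers pay Pb = 140 − 76 = 64; x' = -207 + 7·140 = 773.
ΔCS = ½(731 + 773)(134 − 64) = 52640; ΔPS = ½(731 + 773)(140 − 134) = 4512.
Government spending = 76 × 773 = 58748.
DWL = ½ × 76 × (773 − 731) = 1596; fraction = 1596 / 58748 = 21/773.

DWL / government spending = 21/773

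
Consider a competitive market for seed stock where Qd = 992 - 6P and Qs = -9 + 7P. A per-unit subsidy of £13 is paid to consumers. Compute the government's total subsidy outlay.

Government cost = £7436

Pre-subsidy: 992 - 6P = -9 + 7P gives P* = 77, Q* = 530.
With the rebate, buyers effectively pay Pb = Ps − 13, where Ps is the price sellers receive.
Demand in terms of Ps becomes Qd = 992 − 6(Ps − 13) = 1070 - 6Ps. Setting this equal to supply: 1070 - 6Ps = -9 + 7Ps, so Ps = 83.
Buyers pay Pb = 83 − 13 = 70; Q' = -9 + 7·83 = 572.
Government outlay = subsidy × quantity = 13 × 572 = 7436.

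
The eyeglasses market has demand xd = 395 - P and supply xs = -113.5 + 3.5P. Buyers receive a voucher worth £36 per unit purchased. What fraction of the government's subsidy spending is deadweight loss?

Pre-subsidy: 395 - P = -113.5 + 3.5P gives P* = 113, x* = 282.
With the rebate, buyers effectively pay Pb = Ps − 36, where Ps is the price sellers receive.
Demand in terms of Ps becomes xd = 395 − 1(Ps − 36) = 431 - Ps. Setting this equal to supply: 431 - Ps = -113.5 + 3.5Ps, so Ps = 121.
Buyers pay Pb = 121 − 36 = 85; x' = -113.5 + 3.5·121 = 310.
ΔCS = ½(282 + 310)(113 − 85) = 8288; ΔPS = ½(282 + 310)(121 − 113) = 2368.
Government spending = 36 × 310 = 11160.
DWL = ½ × 36 × (310 − 282) = 504; fraction = 504 / 11160 = 7/155.

DWL / government spending = 7/155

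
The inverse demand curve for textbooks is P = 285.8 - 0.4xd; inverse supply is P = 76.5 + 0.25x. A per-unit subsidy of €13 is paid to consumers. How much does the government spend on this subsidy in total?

Government cost = €4446

Pre-subsidy: 285.8 - 0.4x = 76.5 + 0.25x gives x* = 322 and P* = 157.
With the rebate, buyers effectively pay Pb = Ps − 13, where Ps is the price sellers receive.
On the curves, Pb = 285.8 - 0.4x and Ps = 76.5 + 0.25x; the wedge Ps − Pb = 13 gives 76.5 + 0.25x − (285.8 - 0.4x) = 13, so x' = 342.
Then Pb = 285.8 − 0.4·342 = 149 and Ps = 76.5 + 0.25·342 = 162.
Government outlay = subsidy × quantity = 13 × 342 = 4446.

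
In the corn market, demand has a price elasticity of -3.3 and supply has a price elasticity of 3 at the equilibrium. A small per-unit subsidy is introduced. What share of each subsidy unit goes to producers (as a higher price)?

For a small subsidy around the equilibrium, the benefit split depends on the relative slopes, which at a point are proportional to the elasticities.
Buyer share = εs/(εs + |εd|) = 3/(3 + 3.3) = 10/21; seller share = |εd|/(εs + |εd|) = 11/21.
So producers capture 11/21 of the subsidy.

Producer share = 11/21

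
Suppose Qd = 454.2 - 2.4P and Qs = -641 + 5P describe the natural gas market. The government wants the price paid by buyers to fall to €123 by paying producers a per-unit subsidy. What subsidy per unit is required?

Required subsidy s = €37 per unit

At a buyer price of 123, quantity demanded is 454.2 − 2.4·123 = 159.
Sellers supply 159 only when they receive Ps with -641 + 5·Ps = 159, i.e. Ps = 160.
s = Ps − Pb = 160 − 123 = 37.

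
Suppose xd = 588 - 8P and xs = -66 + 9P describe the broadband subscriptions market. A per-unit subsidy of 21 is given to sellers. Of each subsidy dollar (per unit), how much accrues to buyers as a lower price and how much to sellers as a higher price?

Pre-subsidy: 588 - 8P = -66 + 9P gives P* = 654/17, x* = 4764/17.
With the subsidy, sellers receive Ps = Pb + 21 for each unit, where Pb is the price buyers pay.
Supply in terms of Pb becomes xs = -66 + 9(Pb + 21) = 123 + 9Pb. Setting this equal to demand: 588 - 8Pb = 123 + 9Pb, so Pb = 465/17.
Sellers receive Ps = 465/17 + 21 = 822/17; x' = 588 − 8·(465/17) = 6276/17.
Buyers' price falls by P* − Pb = 654/17 − 465/17 = 189/17; sellers' price rises by Ps − P* = 822/17 − 654/17 = 168/17.

Buyers gain 189/17 per unit; sellers gain 168/17 per unit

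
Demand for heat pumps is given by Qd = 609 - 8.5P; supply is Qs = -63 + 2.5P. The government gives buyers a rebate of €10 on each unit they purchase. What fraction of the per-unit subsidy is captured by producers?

Pre-subsidy: 609 - 8.5P = -63 + 2.5P gives P* = 672/11, Q* = 987/11.
With the rebate, buyers effectively pay Pb = Ps − 10, where Ps is the price sellers receive.
Demand in terms of Ps becomes Qd = 609 − 8.5(Ps − 10) = 694 - 8.5Ps. Setting this equal to supply: 694 - 8.5Ps = -63 + 2.5Ps, so Ps = 757/11.
Buyers pay Pb = 757/11 − 10 = 647/11; Q' = -63 + 2.5·(757/11) = 2399/22.
Buyers' price falls by P* − Pb = 672/11 − 647/11 = 25/11; sellers' price rises by Ps − P* = 757/11 − 672/11 = 85/11.
So producers capture (85/11)/10 = 17/22 of each unit of subsidy.

Producer share = 17/22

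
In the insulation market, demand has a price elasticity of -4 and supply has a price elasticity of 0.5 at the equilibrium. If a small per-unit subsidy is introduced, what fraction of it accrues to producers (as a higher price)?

Producer share = 8/9

For a small subsidy around the equilibrium, the benefit split depends on the relative slopes, which at a point are proportional to the elasticities.
Buyer share = εs/(εs + |εd|) = 0.5/(0.5 + 4) = 1/9; seller share = |εd|/(εs + |εd|) = 8/9.
So producers capture 8/9 of the subsidy.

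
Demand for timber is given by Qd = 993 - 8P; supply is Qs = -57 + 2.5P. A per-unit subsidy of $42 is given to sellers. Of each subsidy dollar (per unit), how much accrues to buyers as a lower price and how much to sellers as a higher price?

Buyers gain $10 per unit; sellers gain $32 per unit

Pre-subsidy: 993 - 8P = -57 + 2.5P gives P* = 100, Q* = 193.
With the subsidy, sellers receive Ps = Pb + 42 for each unit, where Pb is the price buyers pay.
Supply in terms of Pb becomes Qs = -57 + 2.5(Pb + 42) = 48 + 2.5Pb. Setting this equal to demand: 993 - 8Pb = 48 + 2.5Pb, so Pb = 90.
Sellers receive Ps = 90 + 42 = 132; Q' = 993 − 8·90 = 273.
Buyers' price falls by P* − Pb = 100 − 90 = 10; sellers' price rises by Ps − P* = 132 − 100 = 32.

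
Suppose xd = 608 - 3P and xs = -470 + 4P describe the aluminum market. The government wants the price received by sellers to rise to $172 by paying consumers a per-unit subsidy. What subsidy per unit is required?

At a seller price of 172, quantity supplied is -470 + 4·172 = 218.
Buyers absorb 218 only when they pay Pb with 608 − 3·Pb = 218, i.e. Pb = 130.
s = Ps − Pb = 172 − 130 = 42.

Required subsidy s = $42 per unit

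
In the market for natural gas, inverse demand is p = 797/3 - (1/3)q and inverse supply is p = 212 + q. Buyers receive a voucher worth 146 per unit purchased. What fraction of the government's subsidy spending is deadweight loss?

Pre-subsidy: 797/3 - (1/3)q = 212 + q gives q* = 40.25 and p* = 252.25.
With the rebate, buyers effectively pay pb = ps − 146, where ps is the price sellers receive.
On the curves, pb = 797/3 - (1/3)q and ps = 212 + q; the wedge ps − pb = 146 gives 212 + q − (797/3 - (1/3)q) = 146, so q' = 149.75.
Then pb = 797/3 − (1/3)·149.75 = 215.75 and ps = 212 + 1·149.75 = 361.75.
ΔCS = ½(40.25 + 149.75)(252.25 − 215.75) = 3467.5; ΔPS = ½(40.25 + 149.75)(361.75 − 252.25) = 10402.5.
Government spending = 146 × 149.75 = 21863.5.
DWL = ½ × 146 × (149.75 − 40.25) = 7993.5; fraction = 7993.5 / 21863.5 = 219/599.

DWL / government spending = 219/599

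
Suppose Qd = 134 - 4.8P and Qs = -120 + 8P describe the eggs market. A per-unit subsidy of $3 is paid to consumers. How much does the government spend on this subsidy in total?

Government cost = $143.25

Pre-subsidy: 134 - 4.8P = -120 + 8P gives P* = 19.84375, Q* = 38.75.
With the rebate, buyers effectively pay Pb = Ps − 3, where Ps is the price sellers receive.
Demand in terms of Ps becomes Qd = 134 − 4.8(Ps − 3) = 148.4 - 4.8Ps. Setting this equal to supply: 148.4 - 4.8Ps = -120 + 8Ps, so Ps = 20.96875.
Buyers pay Pb = 20.96875 − 3 = 17.96875; Q' = -120 + 8·20.96875 = 47.75.
Government outlay = subsidy × quantity = 3 × 47.75 = 143.25.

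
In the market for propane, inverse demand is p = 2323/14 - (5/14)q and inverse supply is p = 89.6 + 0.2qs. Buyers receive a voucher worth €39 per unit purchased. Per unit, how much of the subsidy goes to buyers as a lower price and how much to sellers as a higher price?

Pre-subsidy: 2323/14 - (5/14)q = 89.6 + 0.2q gives q* = 137 and p* = 117.
With the rebate, buyers effectively pay pb = ps − 39, where ps is the price sellers receive.
On the curves, pb = 2323/14 - (5/14)q and ps = 89.6 + 0.2q; the wedge ps − pb = 39 gives 89.6 + 0.2q − (2323/14 - (5/14)q) = 39, so q' = 207.
Then pb = 2323/14 − (5/14)·207 = 92 and ps = 89.6 + 0.2·207 = 131.
Buyers' price falls by p* − pb = 117 − 92 = 25; sellers' price rises by ps − p* = 131 − 117 = 14.

Buyers gain €25 per unit; sellers gain €14 per unit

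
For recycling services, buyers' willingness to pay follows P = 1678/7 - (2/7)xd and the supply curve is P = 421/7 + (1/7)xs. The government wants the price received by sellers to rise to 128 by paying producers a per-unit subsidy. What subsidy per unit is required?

At a seller price of 128, quantity supplied is -421 + 7·128 = 475.
Buyers absorb 475 only when they pay Pb = 1678/7 − (2/7)·475 = 104.
s = Ps − Pb = 128 − 104 = 24.

Required subsidy s = 24 per unit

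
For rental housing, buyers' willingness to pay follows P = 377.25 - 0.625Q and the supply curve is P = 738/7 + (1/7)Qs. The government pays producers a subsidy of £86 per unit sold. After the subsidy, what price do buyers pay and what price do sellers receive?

Buyers pay £86; sellers receive £172

Pre-subsidy: 377.25 - 0.625Q = 738/7 + (1/7)Q gives Q* = 354 and P* = 156.
With the subsidy, sellers receive Ps = Pb + 86 for each unit, where Pb is the price buyers pay.
On the curves, Pb = 377.25 - 0.625Q and Ps = 738/7 + (1/7)Q; the wedge Ps − Pb = 86 gives 738/7 + (1/7)Q − (377.25 - 0.625Q) = 86, so Q' = 466.
Then Pb = 377.25 − 0.625·466 = 86 and Ps = 738/7 + (1/7)·466 = 172.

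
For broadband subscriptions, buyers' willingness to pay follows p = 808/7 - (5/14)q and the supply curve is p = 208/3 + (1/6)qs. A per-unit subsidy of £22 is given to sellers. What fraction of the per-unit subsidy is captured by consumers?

Pre-subsidy: 808/7 - (5/14)q = 208/3 + (1/6)q gives q* = 88 and p* = 84.
With the subsidy, sellers receive ps = pb + 22 for each unit, where pb is the price buyers pay.
On the curves, pb = 808/7 - (5/14)q and ps = 208/3 + (1/6)q; the wedge ps − pb = 22 gives 208/3 + (1/6)q − (808/7 - (5/14)q) = 22, so q' = 130.
Then pb = 808/7 − (5/14)·130 = 69 and ps = 208/3 + (1/6)·130 = 91.
Buyers' price falls by p* − pb = 84 − 69 = 15; sellers' price rises by ps − p* = 91 − 84 = 7.
So consumers capture 15/22 = 15/22 of each unit of subsidy.

Consumer share = 15/22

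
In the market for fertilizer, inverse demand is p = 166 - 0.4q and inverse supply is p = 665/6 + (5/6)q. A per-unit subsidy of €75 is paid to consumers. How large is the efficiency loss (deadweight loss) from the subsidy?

Pre-subsidy: 166 - 0.4q = 665/6 + (5/6)q gives q* = 1655/37 and p* = 5480/37.
With the rebate, buyers effectively pay pb = ps − 75, where ps is the price sellers receive.
On the curves, pb = 166 - 0.4q and ps = 665/6 + (5/6)q; the wedge ps − pb = 75 gives 665/6 + (5/6)q − (166 - 0.4q) = 75, so q' = 3905/37.
Then pb = 166 − 0.4·(3905/37) = 4580/37 and ps = 665/6 + (5/6)·(3905/37) = 7355/37.
The subsidy expands output by 3905/37 − 1655/37 = 2250/37 past the efficient level; on those units the gap between marginal cost and willingness to pay runs from 0 up to 75.
DWL = ½ × 75 × 2250/37 = 84375/37.

Deadweight loss = 84375/37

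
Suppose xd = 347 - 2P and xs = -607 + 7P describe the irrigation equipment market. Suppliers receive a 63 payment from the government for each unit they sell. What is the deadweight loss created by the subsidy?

Pre-subsidy: 347 - 2P = -607 + 7P gives P* = 106, x* = 135.
With the subsidy, sellers receive Ps = Pb + 63 for each unit, where Pb is the price buyers pay.
Supply in terms of Pb becomes xs = -607 + 7(Pb + 63) = -166 + 7Pb. Setting this equal to demand: 347 - 2Pb = -166 + 7Pb, so Pb = 57.
Sellers receive Ps = 57 + 63 = 120; x' = 347 − 2·57 = 233.
The subsidy expands output by 233 − 135 = 98 past the efficient level; on those units the gap between marginal cost and willingness to pay runs from 0 up to 63.
DWL = ½ × 63 × 98 = 3087.

Deadweight loss = 3087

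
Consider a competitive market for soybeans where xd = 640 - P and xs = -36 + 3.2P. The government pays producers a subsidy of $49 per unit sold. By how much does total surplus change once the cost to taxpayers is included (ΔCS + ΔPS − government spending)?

Pre-subsidy: 640 - P = -36 + 3.2P gives P* = 3380/21, x* = 10060/21.
With the subsidy, sellers receive Ps = Pb + 49 for each unit, where Pb is the price buyers pay.
Supply in terms of Pb becomes xs = -36 + 3.2(Pb + 49) = 120.8 + 3.2Pb. Setting this equal to demand: 640 - Pb = 120.8 + 3.2Pb, so Pb = 2596/21.
Sellers receive Ps = 2596/21 + 49 = 3625/21; x' = 640 − 1·(2596/21) = 10844/21.
ΔCS = ½(10060/21 + 10844/21)(3380/21 − 2596/21) = 55744/3; ΔPS = ½(10060/21 + 10844/21)(3625/21 − 3380/21) = 17420/3.
Government spending = 49 × 10844/21 = 75908/3.
Net change = 55744/3 + 17420/3 − 75908/3 = -2744/3. The loss equals the DWL triangle ½·49·112/3.

Net change in total surplus = -2744/3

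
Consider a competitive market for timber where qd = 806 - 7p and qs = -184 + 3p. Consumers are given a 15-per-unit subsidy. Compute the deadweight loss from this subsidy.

Deadweight loss = 236.25

Pre-subsidy: 806 - 7p = -184 + 3p gives p* = 99, q* = 113.
With the rebate, buyers effectively pay pb = ps − 15, where ps is the price sellers receive.
Demand in terms of ps becomes qd = 806 − 7(ps − 15) = 911 - 7ps. Setting this equal to supply: 911 - 7ps = -184 + 3ps, so ps = 109.5.
Buyers pay pb = 109.5 − 15 = 94.5; q' = -184 + 3·109.5 = 144.5.
The subsidy expands output by 144.5 − 113 = 31.5 past the efficient level; on those units the gap between marginal cost and willingness to pay runs from 0 up to 15.
DWL = ½ × 15 × 31.5 = 236.25.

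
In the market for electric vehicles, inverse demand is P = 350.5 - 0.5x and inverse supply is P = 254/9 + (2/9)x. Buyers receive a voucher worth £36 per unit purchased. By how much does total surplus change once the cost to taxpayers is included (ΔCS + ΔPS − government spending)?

Pre-subsidy: 350.5 - 0.5x = 254/9 + (2/9)x gives x* = 5801/13 and P* = 1656/13.
With the rebate, buyers effectively pay Pb = Ps − 36, where Ps is the price sellers receive.
On the curves, Pb = 350.5 - 0.5x and Ps = 254/9 + (2/9)x; the wedge Ps − Pb = 36 gives 254/9 + (2/9)x − (350.5 - 0.5x) = 36, so x' = 6449/13.
Then Pb = 350.5 − 0.5·(6449/13) = 1332/13 and Ps = 254/9 + (2/9)·(6449/13) = 1800/13.
ΔCS = ½(5801/13 + 6449/13)(1656/13 − 1332/13) = 1984500/169; ΔPS = ½(5801/13 + 6449/13)(1800/13 − 1656/13) = 882000/169.
Government spending = 36 × 6449/13 = 232164/13.
Net change = 1984500/169 + 882000/169 − 232164/13 = -11664/13. The loss equals the DWL triangle ½·36·648/13.

Net change in total surplus = -11664/13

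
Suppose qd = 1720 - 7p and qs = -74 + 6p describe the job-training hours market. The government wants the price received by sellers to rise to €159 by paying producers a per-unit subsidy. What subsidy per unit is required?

Required subsidy s = €39 per unit

At a seller price of 159, quantity supplied is -74 + 6·159 = 880.
Buyers absorb 880 only when they pay pb with 1720 − 7·pb = 880, i.e. pb = 120.
s = ps − pb = 159 − 120 = 39.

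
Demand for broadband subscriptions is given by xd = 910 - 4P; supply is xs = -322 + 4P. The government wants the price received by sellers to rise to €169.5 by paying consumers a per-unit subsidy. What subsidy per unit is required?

At a seller price of 169.5, quantity supplied is -322 + 4·169.5 = 356.
Buyers absorb 356 only when they pay Pb with 910 − 4·Pb = 356, i.e. Pb = 138.5.
s = Ps − Pb = 169.5 − 138.5 = 31.

Required subsidy s = €31 per unit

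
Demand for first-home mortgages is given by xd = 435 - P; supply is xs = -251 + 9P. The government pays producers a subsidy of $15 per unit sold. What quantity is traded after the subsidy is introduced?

Pre-subsidy: 435 - P = -251 + 9P gives P* = 68.6, x* = 366.4.
With the subsidy, sellers receive Ps = Pb + 15 for each unit, where Pb is the price buyers pay.
Supply in terms of Pb becomes xs = -251 + 9(Pb + 15) = -116 + 9Pb. Setting this equal to demand: 435 - Pb = -116 + 9Pb, so Pb = 55.1.
Sellers receive Ps = 55.1 + 15 = 70.1; x' = 435 − 1·55.1 = 379.9.

x' = 379.9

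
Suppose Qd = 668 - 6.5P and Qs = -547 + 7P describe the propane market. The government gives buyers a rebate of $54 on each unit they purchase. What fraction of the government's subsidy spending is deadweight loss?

Pre-subsidy: 668 - 6.5P = -547 + 7P gives P* = 90, Q* = 83.
With the rebate, buyers effectively pay Pb = Ps − 54, where Ps is the price sellers receive.
Demand in terms of Ps becomes Qd = 668 − 6.5(Ps − 54) = 1019 - 6.5Ps. Setting this equal to supply: 1019 - 6.5Ps = -547 + 7Ps, so Ps = 116.
Buyers pay Pb = 116 − 54 = 62; Q' = -547 + 7·116 = 265.
ΔCS = ½(83 + 265)(90 − 62) = 4872; ΔPS = ½(83 + 265)(116 − 90) = 4524.
Government spending = 54 × 265 = 14310.
DWL = ½ × 54 × (265 − 83) = 4914; fraction = 4914 / 14310 = 91/265.

DWL / government spending = 91/265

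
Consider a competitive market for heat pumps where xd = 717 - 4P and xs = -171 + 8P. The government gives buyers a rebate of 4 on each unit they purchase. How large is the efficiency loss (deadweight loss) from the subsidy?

Pre-subsidy: 717 - 4P = -171 + 8P gives P* = 74, x* = 421.
With the rebate, buyers effectively pay Pb = Ps − 4, where Ps is the price sellers receive.
Demand in terms of Ps becomes xd = 717 − 4(Ps − 4) = 733 - 4Ps. Setting this equal to supply: 733 - 4Ps = -171 + 8Ps, so Ps = 226/3.
Buyers pay Pb = 226/3 − 4 = 214/3; x' = -171 + 8·(226/3) = 1295/3.
The subsidy expands output by 1295/3 − 421 = 32/3 past the efficient level; on those units the gap between marginal cost and willingness to pay runs from 0 up to 4.
DWL = ½ × 4 × 32/3 = 64/3.

Deadweight loss = 64/3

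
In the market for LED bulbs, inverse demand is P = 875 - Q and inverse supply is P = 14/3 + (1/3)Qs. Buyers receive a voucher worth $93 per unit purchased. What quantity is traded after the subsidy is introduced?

Q' = 722.5

Pre-subsidy: 875 - Q = 14/3 + (1/3)Q gives Q* = 652.75 and P* = 222.25.
With the rebate, buyers effectively pay Pb = Ps − 93, where Ps is the price sellers receive.
On the curves, Pb = 875 - Q and Ps = 14/3 + (1/3)Q; the wedge Ps − Pb = 93 gives 14/3 + (1/3)Q − (875 - Q) = 93, so Q' = 722.5.
Then Pb = 875 − 1·722.5 = 152.5 and Ps = 14/3 + (1/3)·722.5 = 245.5.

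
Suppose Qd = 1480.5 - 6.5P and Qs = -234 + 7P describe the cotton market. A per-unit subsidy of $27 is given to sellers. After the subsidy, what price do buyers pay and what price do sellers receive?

Pre-subsidy: 1480.5 - 6.5P = -234 + 7P gives P* = 127, Q* = 655.
With the subsidy, sellers receive Ps = Pb + 27 for each unit, where Pb is the price buyers pay.
Supply in terms of Pb becomes Qs = -234 + 7(Pb + 27) = -45 + 7Pb. Setting this equal to demand: 1480.5 - 6.5Pb = -45 + 7Pb, so Pb = 113.
Sellers receive Ps = 113 + 27 = 140; Q' = 1480.5 − 6.5·113 = 746.

Buyers pay $113; sellers receive $140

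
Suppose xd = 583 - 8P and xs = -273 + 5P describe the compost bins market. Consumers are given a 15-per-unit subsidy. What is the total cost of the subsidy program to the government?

Pre-subsidy: 583 - 8P = -273 + 5P gives P* = 856/13, x* = 731/13.
With the rebate, buyers effectively pay Pb = Ps − 15, where Ps is the price sellers receive.
Demand in terms of Ps becomes xd = 583 − 8(Ps − 15) = 703 - 8Ps. Setting this equal to supply: 703 - 8Ps = -273 + 5Ps, so Ps = 976/13.
Buyers pay Pb = 976/13 − 15 = 781/13; x' = -273 + 5·(976/13) = 1331/13.
Government outlay = subsidy × quantity = 15 × 1331/13 = 19965/13.

Government cost = 19965/13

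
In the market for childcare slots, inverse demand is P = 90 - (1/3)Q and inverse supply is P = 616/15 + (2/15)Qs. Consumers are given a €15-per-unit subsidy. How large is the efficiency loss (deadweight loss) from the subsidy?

Pre-subsidy: 90 - (1/3)Q = 616/15 + (2/15)Q gives Q* = 734/7 and P* = 1156/21.
With the rebate, buyers effectively pay Pb = Ps − 15, where Ps is the price sellers receive.
On the curves, Pb = 90 - (1/3)Q and Ps = 616/15 + (2/15)Q; the wedge Ps − Pb = 15 gives 616/15 + (2/15)Q − (90 - (1/3)Q) = 15, so Q' = 137.
Then Pb = 90 − (1/3)·137 = 133/3 and Ps = 616/15 + (2/15)·137 = 178/3.
The subsidy expands output by 137 − 734/7 = 225/7 past the efficient level; on those units the gap between marginal cost and willingness to pay runs from 0 up to 15.
DWL = ½ × 15 × 225/7 = 3375/14.

Deadweight loss = 3375/14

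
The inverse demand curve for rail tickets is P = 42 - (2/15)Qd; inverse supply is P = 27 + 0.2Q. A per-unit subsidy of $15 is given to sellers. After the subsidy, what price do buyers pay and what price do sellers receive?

Buyers pay $30; sellers receive $45

Pre-subsidy: 42 - (2/15)Q = 27 + 0.2Q gives Q* = 45 and P* = 36.
With the subsidy, sellers receive Ps = Pb + 15 for each unit, where Pb is the price buyers pay.
On the curves, Pb = 42 - (2/15)Q and Ps = 27 + 0.2Q; the wedge Ps − Pb = 15 gives 27 + 0.2Q − (42 - (2/15)Q) = 15, so Q' = 90.
Then Pb = 42 − (2/15)·90 = 30 and Ps = 27 + 0.2·90 = 45.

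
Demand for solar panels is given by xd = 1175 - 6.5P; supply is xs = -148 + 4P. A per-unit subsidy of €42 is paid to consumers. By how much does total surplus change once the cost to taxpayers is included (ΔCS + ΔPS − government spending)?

Pre-subsidy: 1175 - 6.5P = -148 + 4P gives P* = 126, x* = 356.
With the rebate, buyers effectively pay Pb = Ps − 42, where Ps is the price sellers receive.
Demand in terms of Ps becomes xd = 1175 − 6.5(Ps − 42) = 1448 - 6.5Ps. Setting this equal to supply: 1448 - 6.5Ps = -148 + 4Ps, so Ps = 152.
Buyers pay Pb = 152 − 42 = 110; x' = -148 + 4·152 = 460.
ΔCS = ½(356 + 460)(126 − 110) = 6528; ΔPS = ½(356 + 460)(152 − 126) = 10608.
Government spending = 42 × 460 = 19320.
Net change = 6528 + 10608 − 19320 = -2184. The loss equals the DWL triangle ½·42·104.

Net change in total surplus = -€2184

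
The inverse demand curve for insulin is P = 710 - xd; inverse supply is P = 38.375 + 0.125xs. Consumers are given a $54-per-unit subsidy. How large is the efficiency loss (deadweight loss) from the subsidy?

Deadweight loss = $1296

Pre-subsidy: 710 - x = 38.375 + 0.125x gives x* = 597 and P* = 113.
With the rebate, buyers effectively pay Pb = Ps − 54, where Ps is the price sellers receive.
On the curves, Pb = 710 - x and Ps = 38.375 + 0.125x; the wedge Ps − Pb = 54 gives 38.375 + 0.125x − (710 - x) = 54, so x' = 645.
Then Pb = 710 − 1·645 = 65 and Ps = 38.375 + 0.125·645 = 119.
The subsidy expands output by 645 − 597 = 48 past the efficient level; on those units the gap between marginal cost and willingness to pay runs from 0 up to 54.
DWL = ½ × 54 × 48 = 1296.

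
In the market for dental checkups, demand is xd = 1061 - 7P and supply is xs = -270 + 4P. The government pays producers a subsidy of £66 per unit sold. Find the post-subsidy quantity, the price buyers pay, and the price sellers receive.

x' = 382; buyers pay £97; sellers receive £163

Pre-subsidy: 1061 - 7P = -270 + 4P gives P* = 121, x* = 214.
With the subsidy, sellers receive Ps = Pb + 66 for each unit, where Pb is the price buyers pay.
Supply in terms of Pb becomes xs = -270 + 4(Pb + 66) = -6 + 4Pb. Setting this equal to demand: 1061 - 7Pb = -6 + 4Pb, so Pb = 97.
Sellers receive Ps = 97 + 66 = 163; x' = 1061 − 7·97 = 382.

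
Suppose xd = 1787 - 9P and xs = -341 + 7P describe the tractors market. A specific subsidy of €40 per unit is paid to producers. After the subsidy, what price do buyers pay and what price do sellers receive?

Pre-subsidy: 1787 - 9P = -341 + 7P gives P* = 133, x* = 590.
With the subsidy, sellers receive Ps = Pb + 40 for each unit, where Pb is the price buyers pay.
Supply in terms of Pb becomes xs = -341 + 7(Pb + 40) = -61 + 7Pb. Setting this equal to demand: 1787 - 9Pb = -61 + 7Pb, so Pb = 115.5.
Sellers receive Ps = 115.5 + 40 = 155.5; x' = 1787 − 9·115.5 = 747.5.

Buyers pay €115.5; sellers receive €155.5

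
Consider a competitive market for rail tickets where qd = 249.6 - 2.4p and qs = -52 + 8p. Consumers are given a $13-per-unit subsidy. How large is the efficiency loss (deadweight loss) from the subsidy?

Pre-subsidy: 249.6 - 2.4p = -52 + 8p gives p* = 29, q* = 180.
With the rebate, buyers effectively pay pb = ps − 13, where ps is the price sellers receive.
Demand in terms of ps becomes qd = 249.6 − 2.4(ps − 13) = 280.8 - 2.4ps. Setting this equal to supply: 280.8 - 2.4ps = -52 + 8ps, so ps = 32.
Buyers pay pb = 32 − 13 = 19; q' = -52 + 8·32 = 204.
The subsidy expands output by 204 − 180 = 24 past the efficient level; on those units the gap between marginal cost and willingness to pay runs from 0 up to 13.
DWL = ½ × 13 × 24 = 156.

Deadweight loss = $156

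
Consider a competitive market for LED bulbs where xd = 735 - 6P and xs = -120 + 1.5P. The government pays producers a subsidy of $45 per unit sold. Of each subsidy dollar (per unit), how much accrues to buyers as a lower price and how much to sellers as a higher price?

Buyers gain $9 per unit; sellers gain $36 per unit

Pre-subsidy: 735 - 6P = -120 + 1.5P gives P* = 114, x* = 51.
With the subsidy, sellers receive Ps = Pb + 45 for each unit, where Pb is the price buyers pay.
Supply in terms of Pb becomes xs = -120 + 1.5(Pb + 45) = -52.5 + 1.5Pb. Setting this equal to demand: 735 - 6Pb = -52.5 + 1.5Pb, so Pb = 105.
Sellers receive Ps = 105 + 45 = 150; x' = 735 − 6·105 = 105.
Buyers' price falls by P* − Pb = 114 − 105 = 9; sellers' price rises by Ps − P* = 150 − 114 = 36.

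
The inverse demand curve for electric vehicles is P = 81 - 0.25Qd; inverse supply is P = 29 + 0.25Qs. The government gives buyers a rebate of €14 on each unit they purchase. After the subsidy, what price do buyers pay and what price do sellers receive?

Pre-subsidy: 81 - 0.25Q = 29 + 0.25Q gives Q* = 104 and P* = 55.
With the rebate, buyers effectively pay Pb = Ps − 14, where Ps is the price sellers receive.
On the curves, Pb = 81 - 0.25Q and Ps = 29 + 0.25Q; the wedge Ps − Pb = 14 gives 29 + 0.25Q − (81 - 0.25Q) = 14, so Q' = 132.
Then Pb = 81 − 0.25·132 = 48 and Ps = 29 + 0.25·132 = 62.

Buyers pay €48; sellers receive €62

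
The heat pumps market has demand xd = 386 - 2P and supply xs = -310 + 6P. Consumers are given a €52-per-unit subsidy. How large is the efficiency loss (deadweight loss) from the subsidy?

Pre-subsidy: 386 - 2P = -310 + 6P gives P* = 87, x* = 212.
With the rebate, buyers effectively pay Pb = Ps − 52, where Ps is the price sellers receive.
Demand in terms of Ps becomes xd = 386 − 2(Ps − 52) = 490 - 2Ps. Setting this equal to supply: 490 - 2Ps = -310 + 6Ps, so Ps = 100.
Buyers pay Pb = 100 − 52 = 48; x' = -310 + 6·100 = 290.
The subsidy expands output by 290 − 212 = 78 past the efficient level; on those units the gap between marginal cost and willingness to pay runs from 0 up to 52.
DWL = ½ × 52 × 78 = 2028.

Deadweight loss = €2028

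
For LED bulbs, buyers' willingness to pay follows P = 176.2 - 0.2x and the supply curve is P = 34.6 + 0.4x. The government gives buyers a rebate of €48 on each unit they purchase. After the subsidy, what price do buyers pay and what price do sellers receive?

Pre-subsidy: 176.2 - 0.2x = 34.6 + 0.4x gives x* = 236 and P* = 129.
With the rebate, buyers effectively pay Pb = Ps − 48, where Ps is the price sellers receive.
On the curves, Pb = 176.2 - 0.2x and Ps = 34.6 + 0.4x; the wedge Ps − Pb = 48 gives 34.6 + 0.4x − (176.2 - 0.2x) = 48, so x' = 316.
Then Pb = 176.2 − 0.2·316 = 113 and Ps = 34.6 + 0.4·316 = 161.

Buyers pay €113; sellers receive €161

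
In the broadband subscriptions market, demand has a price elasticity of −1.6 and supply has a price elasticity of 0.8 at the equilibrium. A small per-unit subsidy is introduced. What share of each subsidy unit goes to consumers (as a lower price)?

For a small subsidy around the equilibrium, the benefit split depends on the relative slopes, which at a point are proportional to the elasticities.
Buyer share = εs/(εs + |εd|) = 0.8/(0.8 + 1.6) = 1/3; seller share = |εd|/(εs + |εd|) = 2/3.

Consumer share = 1/3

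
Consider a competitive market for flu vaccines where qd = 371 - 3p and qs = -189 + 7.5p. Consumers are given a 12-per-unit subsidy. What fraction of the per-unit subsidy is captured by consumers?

Consumer share = 5/7

Pre-subsidy: 371 - 3p = -189 + 7.5p gives p* = 160/3, q* = 211.
With the rebate, buyers effectively pay pb = ps − 12, where ps is the price sellers receive.
Demand in terms of ps becomes qd = 371 − 3(ps − 12) = 407 - 3ps. Setting this equal to supply: 407 - 3ps = -189 + 7.5ps, so ps = 1192/21.
Buyers pay pb = 1192/21 − 12 = 940/21; q' = -189 + 7.5·(1192/21) = 1657/7.
Buyers' price falls by p* − pb = 160/3 − 940/21 = 60/7; sellers' price rises by ps − p* = 1192/21 − 160/3 = 24/7.
So consumers capture (60/7)/12 = 5/7 of each unit of subsidy.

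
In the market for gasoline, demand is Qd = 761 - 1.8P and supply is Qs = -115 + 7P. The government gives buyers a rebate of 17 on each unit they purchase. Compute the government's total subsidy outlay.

Government cost = 453407/44

Pre-subsidy: 761 - 1.8P = -115 + 7P gives P* = 1095/11, Q* = 6400/11.
With the rebate, buyers effectively pay Pb = Ps − 17, where Ps is the price sellers receive.
Demand in terms of Ps becomes Qd = 761 − 1.8(Ps − 17) = 791.6 - 1.8Ps. Setting this equal to supply: 791.6 - 1.8Ps = -115 + 7Ps, so Ps = 4533/44.
Buyers pay Pb = 4533/44 − 17 = 3785/44; Q' = -115 + 7·(4533/44) = 26671/44.
Government outlay = subsidy × quantity = 17 × 26671/44 = 453407/44.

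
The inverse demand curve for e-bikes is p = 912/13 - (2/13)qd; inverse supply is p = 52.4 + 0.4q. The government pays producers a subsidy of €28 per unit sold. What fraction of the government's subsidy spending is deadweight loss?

Pre-subsidy: 912/13 - (2/13)q = 52.4 + 0.4q gives q* = 577/18 and p* = 587/9.
With the subsidy, sellers receive ps = pb + 28 for each unit, where pb is the price buyers pay.
On the curves, pb = 912/13 - (2/13)q and ps = 52.4 + 0.4q; the wedge ps − pb = 28 gives 52.4 + 0.4q − (912/13 - (2/13)q) = 28, so q' = 1487/18.
Then pb = 912/13 − (2/13)·(1487/18) = 517/9 and ps = 52.4 + 0.4·(1487/18) = 769/9.
ΔCS = ½(577/18 + 1487/18)(587/9 − 517/9) = 12040/27; ΔPS = ½(577/18 + 1487/18)(769/9 − 587/9) = 31304/27.
Government spending = 28 × 1487/18 = 20818/9.
DWL = ½ × 28 × (1487/18 − 577/18) = 6370/9; fraction = (6370/9) / (20818/9) = 455/1487.

DWL / government spending = 455/1487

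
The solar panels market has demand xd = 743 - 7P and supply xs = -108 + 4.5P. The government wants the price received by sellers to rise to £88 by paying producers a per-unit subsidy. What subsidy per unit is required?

At a seller price of 88, quantity supplied is -108 + 4.5·88 = 288.
Buyers absorb 288 only when they pay Pb with 743 − 7·Pb = 288, i.e. Pb = 65.
s = Ps − Pb = 88 − 65 = 23.

Required subsidy s = £23 per unit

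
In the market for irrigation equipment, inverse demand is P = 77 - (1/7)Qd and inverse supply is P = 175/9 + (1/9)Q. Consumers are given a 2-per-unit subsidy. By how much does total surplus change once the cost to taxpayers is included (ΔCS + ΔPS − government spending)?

Net change in total surplus = -7.875

Pre-subsidy: 77 - (1/7)Q = 175/9 + (1/9)Q gives Q* = 226.625 and P* = 44.625.
With the rebate, buyers effectively pay Pb = Ps − 2, where Ps is the price sellers receive.
On the curves, Pb = 77 - (1/7)Q and Ps = 175/9 + (1/9)Q; the wedge Ps − Pb = 2 gives 175/9 + (1/9)Q − (77 - (1/7)Q) = 2, so Q' = 234.5.
Then Pb = 77 − (1/7)·234.5 = 43.5 and Ps = 175/9 + (1/9)·234.5 = 45.5.
ΔCS = ½(226.625 + 234.5)(44.625 − 43.5) = 259.3828125; ΔPS = ½(226.625 + 234.5)(45.5 − 44.625) = 201.7421875.
Government spending = 2 × 234.5 = 469.
Net change = 259.3828125 + 201.7421875 − 469 = -7.875. The loss equals the DWL triangle ½·2·7.875.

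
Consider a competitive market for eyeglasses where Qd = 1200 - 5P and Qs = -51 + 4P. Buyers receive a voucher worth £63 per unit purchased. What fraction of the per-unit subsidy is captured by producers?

Producer share = 5/9

Pre-subsidy: 1200 - 5P = -51 + 4P gives P* = 139, Q* = 505.
With the rebate, buyers effectively pay Pb = Ps − 63, where Ps is the price sellers receive.
Demand in terms of Ps becomes Qd = 1200 − 5(Ps − 63) = 1515 - 5Ps. Setting this equal to supply: 1515 - 5Ps = -51 + 4Ps, so Ps = 174.
Buyers pay Pb = 174 − 63 = 111; Q' = -51 + 4·174 = 645.
Buyers' price falls by P* − Pb = 139 − 111 = 28; sellers' price rises by Ps − P* = 174 − 139 = 35.
So producers capture 35/63 = 5/9 of each unit of subsidy.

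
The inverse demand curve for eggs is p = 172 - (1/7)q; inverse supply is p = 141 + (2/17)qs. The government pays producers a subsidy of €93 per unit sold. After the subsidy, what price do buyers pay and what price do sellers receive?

Pre-subsidy: 172 - (1/7)q = 141 + (2/17)q gives q* = 119 and p* = 155.
With the subsidy, sellers receive ps = pb + 93 for each unit, where pb is the price buyers pay.
On the curves, pb = 172 - (1/7)q and ps = 141 + (2/17)q; the wedge ps − pb = 93 gives 141 + (2/17)q − (172 - (1/7)q) = 93, so q' = 476.
Then pb = 172 − (1/7)·476 = 104 and ps = 141 + (2/17)·476 = 197.

Buyers pay €104; sellers receive €197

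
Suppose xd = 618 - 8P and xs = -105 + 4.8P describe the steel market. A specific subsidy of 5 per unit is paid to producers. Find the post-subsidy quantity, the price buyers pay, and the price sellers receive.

x' = 181.125; buyers pay 54.609375; sellers receive 59.609375

Pre-subsidy: 618 - 8P = -105 + 4.8P gives P* = 56.484375, x* = 166.125.
With the subsidy, sellers receive Ps = Pb + 5 for each unit, where Pb is the price buyers pay.
Supply in terms of Pb becomes xs = -105 + 4.8(Pb + 5) = -81 + 4.8Pb. Setting this equal to demand: 618 - 8Pb = -81 + 4.8Pb, so Pb = 54.609375.
Sellers receive Ps = 54.609375 + 5 = 59.609375; x' = 618 − 8·54.609375 = 181.125.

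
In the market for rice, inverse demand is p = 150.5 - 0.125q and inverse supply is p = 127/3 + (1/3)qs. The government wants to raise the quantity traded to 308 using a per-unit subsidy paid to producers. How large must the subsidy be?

Required subsidy s = 33 per unit

At q = 308, from the demand curve buyers pay pb = 150.5 − 0.125·308 = 112; from the supply curve sellers need ps = 127/3 + (1/3)·308 = 145.
The subsidy must fill the gap: s = ps − pb = 145 − 112 = 33.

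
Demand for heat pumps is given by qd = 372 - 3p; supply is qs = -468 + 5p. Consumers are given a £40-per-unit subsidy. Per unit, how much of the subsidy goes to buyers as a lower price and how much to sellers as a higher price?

Buyers gain £25 per unit; sellers gain £15 per unit

Pre-subsidy: 372 - 3p = -468 + 5p gives p* = 105, q* = 57.
With the rebate, buyers effectively pay pb = ps − 40, where ps is the price sellers receive.
Demand in terms of ps becomes qd = 372 − 3(ps − 40) = 492 - 3ps. Setting this equal to supply: 492 - 3ps = -468 + 5ps, so ps = 120.
Buyers pay pb = 120 − 40 = 80; q' = -468 + 5·120 = 132.
Buyers' price falls by p* − pb = 105 − 80 = 25; sellers' price rises by ps − p* = 120 − 105 = 15.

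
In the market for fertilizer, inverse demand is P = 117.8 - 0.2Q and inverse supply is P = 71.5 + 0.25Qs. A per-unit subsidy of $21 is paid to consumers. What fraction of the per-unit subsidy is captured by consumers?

Consumer share = 4/9

Pre-subsidy: 117.8 - 0.2Q = 71.5 + 0.25Q gives Q* = 926/9 and P* = 875/9.
With the rebate, buyers effectively pay Pb = Ps − 21, where Ps is the price sellers receive.
On the curves, Pb = 117.8 - 0.2Q and Ps = 71.5 + 0.25Q; the wedge Ps − Pb = 21 gives 71.5 + 0.25Q − (117.8 - 0.2Q) = 21, so Q' = 1346/9.
Then Pb = 117.8 − 0.2·(1346/9) = 791/9 and Ps = 71.5 + 0.25·(1346/9) = 980/9.
Buyers' price falls by P* − Pb = 875/9 − 791/9 = 28/3; sellers' price rises by Ps − P* = 980/9 − 875/9 = 35/3.
So consumers capture (28/3)/21 = 4/9 of each unit of subsidy.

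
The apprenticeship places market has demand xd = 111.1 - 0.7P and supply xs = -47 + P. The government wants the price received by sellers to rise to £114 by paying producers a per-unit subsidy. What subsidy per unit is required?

At a seller price of 114, quantity supplied is -47 + 1·114 = 67.
Buyers absorb 67 only when they pay Pb with 111.1 − 0.7·Pb = 67, i.e. Pb = 63.
s = Ps − Pb = 114 − 63 = 51.

Required subsidy s = £51 per unit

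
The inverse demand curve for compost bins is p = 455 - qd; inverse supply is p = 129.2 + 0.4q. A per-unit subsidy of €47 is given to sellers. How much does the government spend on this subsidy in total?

Government cost = 87608/7

Pre-subsidy: 455 - q = 129.2 + 0.4q gives q* = 1629/7 and p* = 1556/7.
With the subsidy, sellers receive ps = pb + 47 for each unit, where pb is the price buyers pay.
On the curves, pb = 455 - q and ps = 129.2 + 0.4q; the wedge ps − pb = 47 gives 129.2 + 0.4q − (455 - q) = 47, so q' = 1864/7.
Then pb = 455 − 1·(1864/7) = 1321/7 and ps = 129.2 + 0.4·(1864/7) = 1650/7.
Government outlay = subsidy × quantity = 47 × 1864/7 = 87608/7.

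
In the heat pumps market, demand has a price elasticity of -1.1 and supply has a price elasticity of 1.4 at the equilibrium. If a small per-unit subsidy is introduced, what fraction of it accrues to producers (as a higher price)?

Producer share = 0.44

For a small subsidy around the equilibrium, the benefit split depends on the relative slopes, which at a point are proportional to the elasticities.
Buyer share = εs/(εs + |εd|) = 1.4/(1.4 + 1.1) = 0.56; seller share = |εd|/(εs + |εd|) = 0.44.
So producers capture 0.44 of the subsidy.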